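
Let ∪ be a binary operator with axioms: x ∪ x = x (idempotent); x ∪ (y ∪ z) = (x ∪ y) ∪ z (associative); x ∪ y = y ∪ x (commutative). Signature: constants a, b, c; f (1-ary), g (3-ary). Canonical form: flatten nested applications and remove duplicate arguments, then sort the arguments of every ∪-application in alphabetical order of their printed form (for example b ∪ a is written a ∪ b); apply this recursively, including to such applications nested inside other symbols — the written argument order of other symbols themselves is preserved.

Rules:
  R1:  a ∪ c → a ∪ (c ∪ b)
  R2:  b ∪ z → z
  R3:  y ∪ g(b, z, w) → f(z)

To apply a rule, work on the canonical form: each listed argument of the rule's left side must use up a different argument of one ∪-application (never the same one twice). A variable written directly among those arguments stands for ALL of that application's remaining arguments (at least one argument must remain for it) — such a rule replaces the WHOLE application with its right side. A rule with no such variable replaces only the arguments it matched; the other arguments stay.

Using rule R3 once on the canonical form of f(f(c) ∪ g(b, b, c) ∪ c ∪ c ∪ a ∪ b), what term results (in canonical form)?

Answer: f(f(b))

Derivation:
Canonical form:  f(a ∪ b ∪ c ∪ f(c) ∪ g(b, b, c))
Apply R3:  consuming g(b, b, c);  w := c, y := a ∪ b ∪ c ∪ f(c), z := b
The extension variable absorbs all remaining arguments, so the whole application is rewritten.
New term:  f(f(b))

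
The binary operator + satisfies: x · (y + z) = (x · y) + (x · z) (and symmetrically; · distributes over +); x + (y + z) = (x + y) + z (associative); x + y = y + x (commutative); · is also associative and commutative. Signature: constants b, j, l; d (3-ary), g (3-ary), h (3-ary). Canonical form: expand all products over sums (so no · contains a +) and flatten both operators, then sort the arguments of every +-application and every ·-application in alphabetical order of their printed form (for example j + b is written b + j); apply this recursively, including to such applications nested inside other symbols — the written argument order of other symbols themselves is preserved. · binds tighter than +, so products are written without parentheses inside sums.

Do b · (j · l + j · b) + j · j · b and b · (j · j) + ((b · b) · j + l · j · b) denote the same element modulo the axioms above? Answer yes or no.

Answer: yes — both canonical forms are b · b · j + b · j · j + b · j · l

Derivation:
Left:  b · (j · l + j · b) + j · j · b
  Distribute:  b · j · l + b · b · j + b · j · j
  Order the arguments:  b · b · j + b · j · j + b · j · l
Right:  b · (j · j) + ((b · b) · j + l · j · b)
  Flatten:  b · j · j + b · b · j + b · j · l
  Order the arguments:  b · b · j + b · j · j + b · j · l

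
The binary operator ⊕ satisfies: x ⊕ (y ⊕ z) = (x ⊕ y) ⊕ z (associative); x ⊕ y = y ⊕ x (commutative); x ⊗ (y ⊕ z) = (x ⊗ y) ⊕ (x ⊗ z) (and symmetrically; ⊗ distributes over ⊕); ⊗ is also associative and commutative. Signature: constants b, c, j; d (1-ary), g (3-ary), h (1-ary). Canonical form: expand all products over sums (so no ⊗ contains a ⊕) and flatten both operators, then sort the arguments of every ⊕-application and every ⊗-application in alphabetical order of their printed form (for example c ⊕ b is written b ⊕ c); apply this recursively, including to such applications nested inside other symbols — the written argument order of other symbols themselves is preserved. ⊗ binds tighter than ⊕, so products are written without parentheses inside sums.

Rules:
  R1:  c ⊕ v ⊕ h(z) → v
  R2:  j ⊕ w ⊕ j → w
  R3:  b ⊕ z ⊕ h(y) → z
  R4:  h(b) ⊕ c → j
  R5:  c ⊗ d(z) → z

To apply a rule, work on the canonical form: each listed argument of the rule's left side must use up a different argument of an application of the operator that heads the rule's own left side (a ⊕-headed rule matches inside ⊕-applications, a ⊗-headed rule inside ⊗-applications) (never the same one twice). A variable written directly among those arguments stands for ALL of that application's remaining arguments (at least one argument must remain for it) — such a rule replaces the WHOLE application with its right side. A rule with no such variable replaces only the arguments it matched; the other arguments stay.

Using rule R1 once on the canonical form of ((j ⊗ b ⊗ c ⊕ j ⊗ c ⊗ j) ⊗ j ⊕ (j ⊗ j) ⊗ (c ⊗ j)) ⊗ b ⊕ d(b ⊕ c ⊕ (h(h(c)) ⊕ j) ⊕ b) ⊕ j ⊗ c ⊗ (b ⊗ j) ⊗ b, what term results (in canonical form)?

Answer: b ⊗ b ⊗ c ⊗ j ⊗ j ⊕ b ⊗ b ⊗ c ⊗ j ⊗ j ⊕ b ⊗ c ⊗ j ⊗ j ⊗ j ⊕ b ⊗ c ⊗ j ⊗ j ⊗ j ⊕ d(b ⊕ b ⊕ j)

Derivation:
Canonical form:  b ⊗ b ⊗ c ⊗ j ⊗ j ⊕ b ⊗ b ⊗ c ⊗ j ⊗ j ⊕ b ⊗ c ⊗ j ⊗ j ⊗ j ⊕ b ⊗ c ⊗ j ⊗ j ⊗ j ⊕ d(b ⊕ b ⊕ c ⊕ h(h(c)) ⊕ j)
R1 matches:  uses c, h(h(c));  v := b ⊕ b ⊕ j, z := h(c)
The extension variable absorbs all remaining arguments, so the whole application is rewritten.
New term:  b ⊗ b ⊗ c ⊗ j ⊗ j ⊕ b ⊗ b ⊗ c ⊗ j ⊗ j ⊕ b ⊗ c ⊗ j ⊗ j ⊗ j ⊕ b ⊗ c ⊗ j ⊗ j ⊗ j ⊕ d(b ⊕ b ⊕ j)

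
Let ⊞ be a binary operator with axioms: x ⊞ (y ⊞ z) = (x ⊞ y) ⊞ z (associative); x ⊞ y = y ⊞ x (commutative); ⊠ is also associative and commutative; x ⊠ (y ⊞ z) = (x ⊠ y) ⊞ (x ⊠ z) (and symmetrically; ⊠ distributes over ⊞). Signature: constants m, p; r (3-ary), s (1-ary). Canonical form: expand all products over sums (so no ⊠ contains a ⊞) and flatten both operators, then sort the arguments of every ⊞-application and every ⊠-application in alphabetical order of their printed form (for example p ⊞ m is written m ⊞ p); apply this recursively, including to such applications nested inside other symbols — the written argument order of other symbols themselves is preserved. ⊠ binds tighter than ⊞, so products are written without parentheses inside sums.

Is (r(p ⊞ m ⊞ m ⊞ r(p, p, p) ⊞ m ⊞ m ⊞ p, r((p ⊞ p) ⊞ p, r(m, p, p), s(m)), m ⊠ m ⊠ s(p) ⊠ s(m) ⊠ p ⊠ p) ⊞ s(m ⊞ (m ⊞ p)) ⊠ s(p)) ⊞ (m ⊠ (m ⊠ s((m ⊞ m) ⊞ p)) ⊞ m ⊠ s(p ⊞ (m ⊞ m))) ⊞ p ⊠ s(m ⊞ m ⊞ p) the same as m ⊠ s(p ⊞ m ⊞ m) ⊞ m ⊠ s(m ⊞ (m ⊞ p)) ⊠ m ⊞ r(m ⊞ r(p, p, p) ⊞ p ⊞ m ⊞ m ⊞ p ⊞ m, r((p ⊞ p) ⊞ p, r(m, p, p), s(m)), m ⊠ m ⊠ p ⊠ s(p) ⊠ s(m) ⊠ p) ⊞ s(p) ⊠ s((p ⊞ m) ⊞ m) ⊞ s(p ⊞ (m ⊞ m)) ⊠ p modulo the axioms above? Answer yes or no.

Answer: yes — both canonical forms are m ⊠ m ⊠ s(m ⊞ m ⊞ p) ⊞ m ⊠ s(m ⊞ m ⊞ p) ⊞ p ⊠ s(m ⊞ m ⊞ p) ⊞ r(m ⊞ m ⊞ m ⊞ m ⊞ p ⊞ p ⊞ r(p, p, p), r(p ⊞ p ⊞ p, r(m, p, p), s(m)), m ⊠ m ⊠ p ⊠ p ⊠ s(m) ⊠ s(p)) ⊞ s(m ⊞ m ⊞ p) ⊠ s(p)

Derivation:
Left:  (r(p ⊞ m ⊞ m ⊞ r(p, p, p) ⊞ m ⊞ m ⊞ p, r((p ⊞ p) ⊞ p, r(m, p, p), s(m)), m ⊠ m ⊠ s(p) ⊠ s(m) ⊠ p ⊠ p) ⊞ s(m ⊞ (m ⊞ p)) ⊠ s(p)) ⊞ (m ⊠ (m ⊠ s((m ⊞ m) ⊞ p)) ⊞ m ⊠ s(p ⊞ (m ⊞ m))) ⊞ p ⊠ s(m ⊞ m ⊞ p)
  Flatten:  r(m ⊞ m ⊞ m ⊞ m ⊞ p ⊞ p ⊞ r(p, p, p), r(p ⊞ p ⊞ p, r(m, p, p), s(m)), m ⊠ m ⊠ p ⊠ p ⊠ s(m) ⊠ s(p)) ⊞ s(m ⊞ m ⊞ p) ⊠ s(p) ⊞ m ⊠ m ⊠ s(m ⊞ m ⊞ p) ⊞ m ⊠ s(m ⊞ m ⊞ p) ⊞ p ⊠ s(m ⊞ m ⊞ p)
  Sort:  m ⊠ m ⊠ s(m ⊞ m ⊞ p) ⊞ m ⊠ s(m ⊞ m ⊞ p) ⊞ p ⊠ s(m ⊞ m ⊞ p) ⊞ r(m ⊞ m ⊞ m ⊞ m ⊞ p ⊞ p ⊞ r(p, p, p), r(p ⊞ p ⊞ p, r(m, p, p), s(m)), m ⊠ m ⊠ p ⊠ p ⊠ s(m) ⊠ s(p)) ⊞ s(m ⊞ m ⊞ p) ⊠ s(p)
Right:  m ⊠ s(p ⊞ m ⊞ m) ⊞ m ⊠ s(m ⊞ (m ⊞ p)) ⊠ m ⊞ r(m ⊞ r(p, p, p) ⊞ p ⊞ m ⊞ m ⊞ p ⊞ m, r((p ⊞ p) ⊞ p, r(m, p, p), s(m)), m ⊠ m ⊠ p ⊠ s(p) ⊠ s(m) ⊠ p) ⊞ s(p) ⊠ s((p ⊞ m) ⊞ m) ⊞ s(p ⊞ (m ⊞ m)) ⊠ p
  Flatten:  m ⊠ s(m ⊞ m ⊞ p) ⊞ m ⊠ m ⊠ s(m ⊞ m ⊞ p) ⊞ r(m ⊞ m ⊞ m ⊞ m ⊞ p ⊞ p ⊞ r(p, p, p), r(p ⊞ p ⊞ p, r(m, p, p), s(m)), m ⊠ m ⊠ p ⊠ p ⊠ s(m) ⊠ s(p)) ⊞ s(m ⊞ m ⊞ p) ⊠ s(p) ⊞ p ⊠ s(m ⊞ m ⊞ p)
  Order the arguments:  m ⊠ m ⊠ s(m ⊞ m ⊞ p) ⊞ m ⊠ s(m ⊞ m ⊞ p) ⊞ p ⊠ s(m ⊞ m ⊞ p) ⊞ r(m ⊞ m ⊞ m ⊞ m ⊞ p ⊞ p ⊞ r(p, p, p), r(p ⊞ p ⊞ p, r(m, p, p), s(m)), m ⊠ m ⊠ p ⊠ p ⊠ s(m) ⊠ s(p)) ⊞ s(m ⊞ m ⊞ p) ⊠ s(p)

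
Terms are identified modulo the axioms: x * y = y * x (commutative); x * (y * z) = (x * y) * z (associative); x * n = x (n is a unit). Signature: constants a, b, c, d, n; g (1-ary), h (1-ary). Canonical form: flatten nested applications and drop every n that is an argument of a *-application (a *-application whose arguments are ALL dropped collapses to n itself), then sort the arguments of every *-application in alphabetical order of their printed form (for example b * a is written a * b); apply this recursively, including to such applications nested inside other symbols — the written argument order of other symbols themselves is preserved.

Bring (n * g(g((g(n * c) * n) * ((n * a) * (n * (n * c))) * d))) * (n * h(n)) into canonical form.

Answer: g(g(a * c * d * g(c))) * h(n)

Derivation:
Un-nest:  n * g(g((g(n * c) * n) * ((n * a) * (n * (n * c))) * d)) * n * h(n)
Simplify inside:  g(g((g(n * c) * n) * ((n * a) * (n * (n * c))) * d))  →  g(g(a * c * d * g(c)))
Unit:  drop n (×2)
Sort arguments:  g(g(a * c * d * g(c))) * h(n)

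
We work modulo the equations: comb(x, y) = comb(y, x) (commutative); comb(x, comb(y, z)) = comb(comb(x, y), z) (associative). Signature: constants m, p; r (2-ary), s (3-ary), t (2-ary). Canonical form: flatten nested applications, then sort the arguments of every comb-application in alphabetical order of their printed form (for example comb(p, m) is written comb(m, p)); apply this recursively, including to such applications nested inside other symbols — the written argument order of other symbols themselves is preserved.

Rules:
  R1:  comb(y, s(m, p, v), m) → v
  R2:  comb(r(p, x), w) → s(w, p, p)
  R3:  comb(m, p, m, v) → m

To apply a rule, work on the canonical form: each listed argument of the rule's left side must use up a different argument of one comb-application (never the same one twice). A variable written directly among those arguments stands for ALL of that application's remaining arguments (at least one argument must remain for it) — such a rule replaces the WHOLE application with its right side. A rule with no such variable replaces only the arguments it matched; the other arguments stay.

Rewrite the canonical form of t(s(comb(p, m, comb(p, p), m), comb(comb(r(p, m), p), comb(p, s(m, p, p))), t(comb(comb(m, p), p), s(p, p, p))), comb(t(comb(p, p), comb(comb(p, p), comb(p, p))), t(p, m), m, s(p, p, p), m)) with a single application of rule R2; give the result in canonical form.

Answer: t(s(comb(m, m, p, p, p), s(comb(p, p, s(m, p, p)), p, p), t(comb(m, p, p), s(p, p, p))), comb(m, m, s(p, p, p), t(comb(p, p), comb(p, p, p, p)), t(p, m)))

Derivation:
Canonical form:  t(s(comb(m, m, p, p, p), comb(p, p, r(p, m), s(m, p, p)), t(comb(m, p, p), s(p, p, p))), comb(m, m, s(p, p, p), t(comb(p, p), comb(p, p, p, p)), t(p, m)))
Match R2:  consume r(p, m);  w := comb(p, p, s(m, p, p)), x := m
The extension variable absorbs all remaining arguments, so the whole application is rewritten.
Giving:  t(s(comb(m, m, p, p, p), s(comb(p, p, s(m, p, p)), p, p), t(comb(m, p, p), s(p, p, p))), comb(m, m, s(p, p, p), t(comb(p, p), comb(p, p, p, p)), t(p, m)))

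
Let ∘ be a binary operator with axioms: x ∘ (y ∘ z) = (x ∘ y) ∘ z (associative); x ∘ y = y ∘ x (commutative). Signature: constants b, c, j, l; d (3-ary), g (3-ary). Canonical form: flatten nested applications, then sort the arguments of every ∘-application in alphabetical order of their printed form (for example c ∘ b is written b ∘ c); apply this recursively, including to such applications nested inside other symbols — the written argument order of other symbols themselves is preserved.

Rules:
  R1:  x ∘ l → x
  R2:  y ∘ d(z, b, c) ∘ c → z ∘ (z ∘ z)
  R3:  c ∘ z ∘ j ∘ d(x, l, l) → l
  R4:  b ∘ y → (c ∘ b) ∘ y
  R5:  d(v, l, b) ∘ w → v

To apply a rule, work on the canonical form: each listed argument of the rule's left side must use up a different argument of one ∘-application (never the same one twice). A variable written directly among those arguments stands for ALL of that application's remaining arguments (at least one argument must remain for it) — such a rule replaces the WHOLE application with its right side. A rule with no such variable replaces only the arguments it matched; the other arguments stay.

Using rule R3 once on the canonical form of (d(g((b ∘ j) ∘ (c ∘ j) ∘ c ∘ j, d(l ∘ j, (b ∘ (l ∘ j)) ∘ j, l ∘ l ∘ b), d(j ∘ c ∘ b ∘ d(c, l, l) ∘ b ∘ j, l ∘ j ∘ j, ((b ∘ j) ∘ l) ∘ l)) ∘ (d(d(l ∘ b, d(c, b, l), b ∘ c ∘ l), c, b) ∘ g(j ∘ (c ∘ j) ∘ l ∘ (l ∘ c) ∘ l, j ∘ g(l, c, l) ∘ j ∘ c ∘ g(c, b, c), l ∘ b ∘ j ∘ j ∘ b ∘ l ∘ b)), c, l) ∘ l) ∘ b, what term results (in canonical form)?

Answer: b ∘ d(d(d(b ∘ l, d(c, b, l), b ∘ c ∘ l), c, b) ∘ g(b ∘ c ∘ c ∘ j ∘ j ∘ j, d(j ∘ l, b ∘ j ∘ j ∘ l, b ∘ l ∘ l), d(l, j ∘ j ∘ l, b ∘ j ∘ l ∘ l)) ∘ g(c ∘ c ∘ j ∘ j ∘ l ∘ l ∘ l, c ∘ g(c, b, c) ∘ g(l, c, l) ∘ j ∘ j, b ∘ b ∘ b ∘ j ∘ j ∘ l ∘ l), c, l) ∘ l

Derivation:
Canonical form:  b ∘ d(d(d(b ∘ l, d(c, b, l), b ∘ c ∘ l), c, b) ∘ g(b ∘ c ∘ c ∘ j ∘ j ∘ j, d(j ∘ l, b ∘ j ∘ j ∘ l, b ∘ l ∘ l), d(b ∘ b ∘ c ∘ d(c, l, l) ∘ j ∘ j, j ∘ j ∘ l, b ∘ j ∘ l ∘ l)) ∘ g(c ∘ c ∘ j ∘ j ∘ l ∘ l ∘ l, c ∘ g(c, b, c) ∘ g(l, c, l) ∘ j ∘ j, b ∘ b ∘ b ∘ j ∘ j ∘ l ∘ l), c, l) ∘ l
Apply R3:  consuming c, d(c, l, l), j;  x := c, z := b ∘ b ∘ j
Every leftover argument binds to the variable; the entire application is replaced.
Giving:  b ∘ d(d(d(b ∘ l, d(c, b, l), b ∘ c ∘ l), c, b) ∘ g(b ∘ c ∘ c ∘ j ∘ j ∘ j, d(j ∘ l, b ∘ j ∘ j ∘ l, b ∘ l ∘ l), d(l, j ∘ j ∘ l, b ∘ j ∘ l ∘ l)) ∘ g(c ∘ c ∘ j ∘ j ∘ l ∘ l ∘ l, c ∘ g(c, b, c) ∘ g(l, c, l) ∘ j ∘ j, b ∘ b ∘ b ∘ j ∘ j ∘ l ∘ l), c, l) ∘ l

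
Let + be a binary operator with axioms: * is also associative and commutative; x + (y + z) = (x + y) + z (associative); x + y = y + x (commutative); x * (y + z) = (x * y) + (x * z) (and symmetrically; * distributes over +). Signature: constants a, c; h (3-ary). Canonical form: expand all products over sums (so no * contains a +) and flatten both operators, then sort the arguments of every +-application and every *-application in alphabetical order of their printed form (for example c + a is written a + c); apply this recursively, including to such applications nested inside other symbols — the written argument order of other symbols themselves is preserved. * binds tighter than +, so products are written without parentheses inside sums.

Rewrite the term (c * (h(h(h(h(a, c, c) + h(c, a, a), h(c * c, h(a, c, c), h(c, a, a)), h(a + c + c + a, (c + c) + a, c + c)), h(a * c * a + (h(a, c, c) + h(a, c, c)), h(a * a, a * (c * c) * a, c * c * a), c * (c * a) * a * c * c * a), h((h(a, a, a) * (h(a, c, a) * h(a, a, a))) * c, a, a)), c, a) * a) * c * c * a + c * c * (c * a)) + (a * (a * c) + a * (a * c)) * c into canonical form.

Distribute:  a * a * c * c * c * h(h(h(h(a, c, c) + h(c, a, a), h(c * c, h(a, c, c), h(c, a, a)), h(a + a + c + c, a + c + c, c + c)), h(a * a * c + h(a, c, c) + h(a, c, c), h(a * a, a * a * c * c, a * c * c), a * a * a * c * c * c * c), h(c * h(a, a, a) * h(a, a, a) * h(a, c, a), a, a)), c, a) + a * c * c * c + a * a * c * c + a * a * c * c
Sort:  a * a * c * c + a * a * c * c + a * a * c * c * c * h(h(h(h(a, c, c) + h(c, a, a), h(c * c, h(a, c, c), h(c, a, a)), h(a + a + c + c, a + c + c, c + c)), h(a * a * c + h(a, c, c) + h(a, c, c), h(a * a, a * a * c * c, a * c * c), a * a * a * c * c * c * c), h(c * h(a, a, a) * h(a, a, a) * h(a, c, a), a, a)), c, a) + a * c * c * c

Answer: a * a * c * c + a * a * c * c + a * a * c * c * c * h(h(h(h(a, c, c) + h(c, a, a), h(c * c, h(a, c, c), h(c, a, a)), h(a + a + c + c, a + c + c, c + c)), h(a * a * c + h(a, c, c) + h(a, c, c), h(a * a, a * a * c * c, a * c * c), a * a * a * c * c * c * c), h(c * h(a, a, a) * h(a, a, a) * h(a, c, a), a, a)), c, a) + a * c * c * c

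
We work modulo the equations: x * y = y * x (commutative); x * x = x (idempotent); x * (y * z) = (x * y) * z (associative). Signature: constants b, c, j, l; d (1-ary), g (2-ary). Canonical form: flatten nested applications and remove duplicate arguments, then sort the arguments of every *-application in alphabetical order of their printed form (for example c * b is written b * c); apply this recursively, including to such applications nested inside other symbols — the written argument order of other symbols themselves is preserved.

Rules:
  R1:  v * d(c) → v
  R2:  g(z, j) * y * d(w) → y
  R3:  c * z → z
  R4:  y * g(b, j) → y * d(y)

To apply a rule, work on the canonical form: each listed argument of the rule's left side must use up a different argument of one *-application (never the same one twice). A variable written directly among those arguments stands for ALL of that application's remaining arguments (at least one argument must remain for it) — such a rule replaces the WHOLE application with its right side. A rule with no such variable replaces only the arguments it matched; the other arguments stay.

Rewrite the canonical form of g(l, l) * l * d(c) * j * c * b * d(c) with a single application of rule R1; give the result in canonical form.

Canonical form:  b * c * d(c) * g(l, l) * j * l
R1 matches:  uses d(c);  v := b * c * g(l, l) * j * l
The variable takes the whole remainder — replace the entire application.
New term:  b * c * g(l, l) * j * l

Answer: b * c * g(l, l) * j * l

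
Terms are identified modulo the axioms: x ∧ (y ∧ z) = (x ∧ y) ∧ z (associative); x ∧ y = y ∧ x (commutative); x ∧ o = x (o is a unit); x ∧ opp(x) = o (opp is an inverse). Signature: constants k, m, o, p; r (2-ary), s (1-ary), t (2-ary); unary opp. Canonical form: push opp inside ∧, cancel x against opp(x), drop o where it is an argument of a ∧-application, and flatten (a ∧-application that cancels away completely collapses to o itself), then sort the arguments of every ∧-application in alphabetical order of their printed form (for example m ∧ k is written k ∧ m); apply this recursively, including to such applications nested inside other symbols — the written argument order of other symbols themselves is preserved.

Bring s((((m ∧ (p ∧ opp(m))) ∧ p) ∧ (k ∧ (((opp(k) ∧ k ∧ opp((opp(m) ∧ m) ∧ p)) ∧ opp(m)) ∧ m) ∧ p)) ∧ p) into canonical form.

Descend into:  (((m ∧ (p ∧ opp(m))) ∧ p) ∧ (k ∧ (((opp(k) ∧ k ∧ opp((opp(m) ∧ m) ∧ p)) ∧ opp(m)) ∧ m) ∧ p)) ∧ p
Push opp inside:  distribute opp over ∧ and collapse double opp
Cancel inverse pairs:  m cancels
Collect terms:  p ∧ p ∧ p ∧ k
Order the arguments:  k ∧ p ∧ p ∧ p
Reassemble:  s(k ∧ p ∧ p ∧ p)

Answer: s(k ∧ p ∧ p ∧ p)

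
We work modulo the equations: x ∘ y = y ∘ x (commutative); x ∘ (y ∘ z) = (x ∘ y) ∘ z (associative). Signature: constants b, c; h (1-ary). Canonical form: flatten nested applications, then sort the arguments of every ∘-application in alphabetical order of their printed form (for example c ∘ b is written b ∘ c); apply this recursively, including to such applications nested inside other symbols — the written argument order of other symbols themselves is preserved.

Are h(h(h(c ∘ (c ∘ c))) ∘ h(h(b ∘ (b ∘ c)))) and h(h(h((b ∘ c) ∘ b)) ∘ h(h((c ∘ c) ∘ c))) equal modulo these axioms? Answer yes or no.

Left:  h(h(h(c ∘ (c ∘ c))) ∘ h(h(b ∘ (b ∘ c))))
  Focus inside:  h(h(c ∘ (c ∘ c))) ∘ h(h(b ∘ (b ∘ c)))
  Inside:  h(h(c ∘ (c ∘ c)))  →  h(h(c ∘ c ∘ c))
  Inside:  h(h(b ∘ (b ∘ c)))  →  h(h(b ∘ b ∘ c))
  Sort:  h(h(b ∘ b ∘ c)) ∘ h(h(c ∘ c ∘ c))
  Reassemble:  h(h(h(b ∘ b ∘ c)) ∘ h(h(c ∘ c ∘ c)))
Right:  h(h(h((b ∘ c) ∘ b)) ∘ h(h((c ∘ c) ∘ c)))
  Descend into:  h(h((b ∘ c) ∘ b)) ∘ h(h((c ∘ c) ∘ c))
  Inside:  h(h((b ∘ c) ∘ b))  →  h(h(b ∘ b ∘ c))
  Inside:  h(h((c ∘ c) ∘ c))  →  h(h(c ∘ c ∘ c))
  Order the arguments:  h(h(b ∘ b ∘ c)) ∘ h(h(c ∘ c ∘ c))
  Rebuild:  h(h(h(b ∘ b ∘ c)) ∘ h(h(c ∘ c ∘ c)))

Answer: yes — both canonical forms are h(h(h(b ∘ b ∘ c)) ∘ h(h(c ∘ c ∘ c)))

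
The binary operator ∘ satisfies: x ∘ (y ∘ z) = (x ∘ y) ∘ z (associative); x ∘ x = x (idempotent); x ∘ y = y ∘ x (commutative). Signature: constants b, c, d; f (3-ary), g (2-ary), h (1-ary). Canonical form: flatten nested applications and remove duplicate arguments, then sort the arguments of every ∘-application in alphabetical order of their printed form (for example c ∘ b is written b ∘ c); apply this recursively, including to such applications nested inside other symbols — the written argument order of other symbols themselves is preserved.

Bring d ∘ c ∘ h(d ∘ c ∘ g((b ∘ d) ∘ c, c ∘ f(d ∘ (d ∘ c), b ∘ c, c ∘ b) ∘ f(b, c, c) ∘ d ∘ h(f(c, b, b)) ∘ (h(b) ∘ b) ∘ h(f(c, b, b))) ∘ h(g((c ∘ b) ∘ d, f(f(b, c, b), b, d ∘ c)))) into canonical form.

Answer: c ∘ d ∘ h(c ∘ d ∘ g(b ∘ c ∘ d, b ∘ c ∘ d ∘ f(b, c, c) ∘ f(c ∘ d, b ∘ c, b ∘ c) ∘ h(b) ∘ h(f(c, b, b))) ∘ h(g(b ∘ c ∘ d, f(f(b, c, b), b, c ∘ d))))

Derivation:
Inside:  h(d ∘ c ∘ g((b ∘ d) ∘ c, c ∘ f(d ∘ (d ∘ c), b ∘ c, c ∘ b) ∘ f(b, c, c) ∘ d ∘ h(f(c, b, b)) ∘ (h(b) ∘ b) ∘ h(f(c, b, b))) ∘ h(g((c ∘ b) ∘ d, f(f(b, c, b), b, d ∘ c))))  →  h(c ∘ d ∘ g(b ∘ c ∘ d, b ∘ c ∘ d ∘ f(b, c, c) ∘ f(c ∘ d, b ∘ c, b ∘ c) ∘ h(b) ∘ h(f(c, b, b))) ∘ h(g(b ∘ c ∘ d, f(f(b, c, b), b, c ∘ d))))
Order the arguments:  c ∘ d ∘ h(c ∘ d ∘ g(b ∘ c ∘ d, b ∘ c ∘ d ∘ f(b, c, c) ∘ f(c ∘ d, b ∘ c, b ∘ c) ∘ h(b) ∘ h(f(c, b, b))) ∘ h(g(b ∘ c ∘ d, f(f(b, c, b), b, c ∘ d))))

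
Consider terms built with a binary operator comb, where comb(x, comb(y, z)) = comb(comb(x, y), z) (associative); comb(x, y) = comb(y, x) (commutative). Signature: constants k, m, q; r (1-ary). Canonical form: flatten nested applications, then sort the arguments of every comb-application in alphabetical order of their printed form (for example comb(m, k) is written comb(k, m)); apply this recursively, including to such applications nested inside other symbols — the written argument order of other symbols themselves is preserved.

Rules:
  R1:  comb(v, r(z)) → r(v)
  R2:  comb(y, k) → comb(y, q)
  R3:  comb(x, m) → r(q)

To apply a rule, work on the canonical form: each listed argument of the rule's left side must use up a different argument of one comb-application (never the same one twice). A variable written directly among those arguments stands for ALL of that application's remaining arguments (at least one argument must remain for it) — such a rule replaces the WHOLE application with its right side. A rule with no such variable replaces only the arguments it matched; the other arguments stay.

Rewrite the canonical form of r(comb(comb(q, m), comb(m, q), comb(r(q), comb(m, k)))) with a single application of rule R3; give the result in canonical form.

Answer: r(r(q))

Derivation:
Canonical form:  r(comb(k, m, m, m, q, q, r(q)))
R3 matches:  uses m;  x := comb(k, m, m, q, q, r(q))
Every leftover argument binds to the variable; the entire application is replaced.
Result:  r(r(q))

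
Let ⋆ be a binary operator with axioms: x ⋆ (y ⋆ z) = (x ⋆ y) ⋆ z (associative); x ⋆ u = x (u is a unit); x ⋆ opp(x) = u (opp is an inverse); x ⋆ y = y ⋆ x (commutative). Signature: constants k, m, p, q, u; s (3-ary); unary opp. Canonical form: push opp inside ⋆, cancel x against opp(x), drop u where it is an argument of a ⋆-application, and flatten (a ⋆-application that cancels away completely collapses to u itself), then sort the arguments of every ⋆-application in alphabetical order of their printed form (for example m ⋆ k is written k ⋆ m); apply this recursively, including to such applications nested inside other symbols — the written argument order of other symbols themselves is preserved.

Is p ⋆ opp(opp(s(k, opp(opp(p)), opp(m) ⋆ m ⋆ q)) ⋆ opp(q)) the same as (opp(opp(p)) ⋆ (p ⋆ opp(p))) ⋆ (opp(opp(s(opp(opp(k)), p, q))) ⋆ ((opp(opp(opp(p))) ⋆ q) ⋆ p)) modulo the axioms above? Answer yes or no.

Left:  p ⋆ opp(opp(s(k, opp(opp(p)), opp(m) ⋆ m ⋆ q)) ⋆ opp(q))
  Push opp inside:  distribute opp over ⋆ and collapse double opp
  Collect:  p ⋆ s(k, p, q) ⋆ q
  Order the arguments:  p ⋆ q ⋆ s(k, p, q)
Right:  (opp(opp(p)) ⋆ (p ⋆ opp(p))) ⋆ (opp(opp(s(opp(opp(k)), p, q))) ⋆ ((opp(opp(opp(p))) ⋆ q) ⋆ p))
  Push opp inside:  distribute opp over ⋆ and collapse double opp
  Collect:  p ⋆ s(k, p, q) ⋆ q
  Sort:  p ⋆ q ⋆ s(k, p, q)

Answer: yes — both canonical forms are p ⋆ q ⋆ s(k, p, q)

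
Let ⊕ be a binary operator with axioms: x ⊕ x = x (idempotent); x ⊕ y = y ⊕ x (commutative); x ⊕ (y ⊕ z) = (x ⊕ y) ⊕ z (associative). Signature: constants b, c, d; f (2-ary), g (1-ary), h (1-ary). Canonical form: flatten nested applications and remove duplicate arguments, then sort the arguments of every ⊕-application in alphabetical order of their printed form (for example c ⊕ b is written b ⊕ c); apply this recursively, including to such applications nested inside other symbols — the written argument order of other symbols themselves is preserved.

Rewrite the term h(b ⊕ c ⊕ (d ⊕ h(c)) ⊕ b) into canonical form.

Answer: h(b ⊕ c ⊕ d ⊕ h(c))

Derivation:
Descend into:  b ⊕ c ⊕ (d ⊕ h(c)) ⊕ b
Un-nest:  b ⊕ c ⊕ d ⊕ h(c) ⊕ b
Deduplicate:  drop duplicate b
Sort:  b ⊕ c ⊕ d ⊕ h(c)
Reassemble:  h(b ⊕ c ⊕ d ⊕ h(c))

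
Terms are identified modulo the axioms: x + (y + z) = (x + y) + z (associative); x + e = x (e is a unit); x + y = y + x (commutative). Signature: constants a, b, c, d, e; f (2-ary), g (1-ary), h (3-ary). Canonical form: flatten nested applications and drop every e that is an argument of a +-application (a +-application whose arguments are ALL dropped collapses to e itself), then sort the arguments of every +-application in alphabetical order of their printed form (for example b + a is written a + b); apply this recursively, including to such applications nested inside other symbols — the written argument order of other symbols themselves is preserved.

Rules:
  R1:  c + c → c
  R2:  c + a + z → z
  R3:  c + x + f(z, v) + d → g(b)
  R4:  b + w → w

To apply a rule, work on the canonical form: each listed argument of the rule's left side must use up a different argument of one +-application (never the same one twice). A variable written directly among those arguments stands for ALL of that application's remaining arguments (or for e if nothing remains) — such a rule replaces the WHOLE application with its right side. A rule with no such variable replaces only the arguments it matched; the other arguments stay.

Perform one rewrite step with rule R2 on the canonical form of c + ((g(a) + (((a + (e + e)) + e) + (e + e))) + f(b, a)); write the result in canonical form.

Canonical form:  a + c + f(b, a) + g(a)
Match R2:  consume a, c;  z := f(b, a) + g(a)
The extension variable absorbs all remaining arguments, so the whole application is rewritten.
Giving:  f(b, a) + g(a)

Answer: f(b, a) + g(a)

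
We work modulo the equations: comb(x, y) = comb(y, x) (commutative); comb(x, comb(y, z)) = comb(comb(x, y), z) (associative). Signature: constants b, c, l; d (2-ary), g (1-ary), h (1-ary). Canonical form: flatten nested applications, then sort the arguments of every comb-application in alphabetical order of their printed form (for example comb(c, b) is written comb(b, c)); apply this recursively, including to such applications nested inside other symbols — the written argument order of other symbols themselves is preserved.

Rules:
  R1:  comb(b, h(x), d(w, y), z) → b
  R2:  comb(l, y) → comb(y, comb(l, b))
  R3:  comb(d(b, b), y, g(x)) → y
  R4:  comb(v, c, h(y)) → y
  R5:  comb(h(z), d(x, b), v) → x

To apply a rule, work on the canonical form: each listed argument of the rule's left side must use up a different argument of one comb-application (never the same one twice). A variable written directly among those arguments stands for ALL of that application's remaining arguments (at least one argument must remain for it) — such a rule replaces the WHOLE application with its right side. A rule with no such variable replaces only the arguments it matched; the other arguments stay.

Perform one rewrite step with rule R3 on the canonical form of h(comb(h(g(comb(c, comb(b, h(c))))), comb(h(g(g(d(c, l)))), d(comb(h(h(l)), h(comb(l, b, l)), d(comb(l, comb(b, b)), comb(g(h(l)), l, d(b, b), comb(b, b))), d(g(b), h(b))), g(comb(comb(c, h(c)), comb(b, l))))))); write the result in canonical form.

Answer: h(comb(d(comb(d(comb(b, b, l), comb(b, b, l)), d(g(b), h(b)), h(comb(b, l, l)), h(h(l))), g(comb(b, c, h(c), l))), h(g(comb(b, c, h(c)))), h(g(g(d(c, l))))))

Derivation:
Canonical form:  h(comb(d(comb(d(comb(b, b, l), comb(b, b, d(b, b), g(h(l)), l)), d(g(b), h(b)), h(comb(b, l, l)), h(h(l))), g(comb(b, c, h(c), l))), h(g(comb(b, c, h(c)))), h(g(g(d(c, l))))))
Apply R3:  consuming d(b, b), g(h(l));  x := h(l), y := comb(b, b, l)
The extension variable absorbs all remaining arguments, so the whole application is rewritten.
Giving:  h(comb(d(comb(d(comb(b, b, l), comb(b, b, l)), d(g(b), h(b)), h(comb(b, l, l)), h(h(l))), g(comb(b, c, h(c), l))), h(g(comb(b, c, h(c)))), h(g(g(d(c, l))))))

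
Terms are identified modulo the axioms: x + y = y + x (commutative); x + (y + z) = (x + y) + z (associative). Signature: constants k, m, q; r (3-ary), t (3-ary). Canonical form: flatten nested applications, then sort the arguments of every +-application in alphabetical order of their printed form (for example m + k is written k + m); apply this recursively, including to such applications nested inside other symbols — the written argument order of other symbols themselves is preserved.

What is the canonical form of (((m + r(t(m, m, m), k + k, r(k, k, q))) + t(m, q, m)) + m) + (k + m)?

Answer: k + m + m + m + r(t(m, m, m), k + k, r(k, k, q)) + t(m, q, m)

Derivation:
Un-nest:  m + r(t(m, m, m), k + k, r(k, k, q)) + t(m, q, m) + m + k + m
Sort arguments:  k + m + m + m + r(t(m, m, m), k + k, r(k, k, q)) + t(m, q, m)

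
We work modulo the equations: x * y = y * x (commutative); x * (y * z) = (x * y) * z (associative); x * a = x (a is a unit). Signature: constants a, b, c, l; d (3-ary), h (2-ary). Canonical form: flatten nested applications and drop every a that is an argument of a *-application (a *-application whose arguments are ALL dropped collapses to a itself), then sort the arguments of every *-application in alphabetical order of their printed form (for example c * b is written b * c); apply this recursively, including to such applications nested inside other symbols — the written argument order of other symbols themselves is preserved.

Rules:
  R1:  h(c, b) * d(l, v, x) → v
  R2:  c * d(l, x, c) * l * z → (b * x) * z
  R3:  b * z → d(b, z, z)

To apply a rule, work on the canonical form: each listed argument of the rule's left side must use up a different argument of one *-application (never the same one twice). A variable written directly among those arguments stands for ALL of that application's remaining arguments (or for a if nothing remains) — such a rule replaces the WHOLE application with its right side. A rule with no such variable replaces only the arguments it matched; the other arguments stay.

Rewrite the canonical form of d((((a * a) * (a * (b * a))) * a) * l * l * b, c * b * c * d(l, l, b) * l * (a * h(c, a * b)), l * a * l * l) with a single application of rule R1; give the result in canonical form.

Answer: d(b * b * l * l, b * c * c * l * l, l * l * l)

Derivation:
Canonical form:  d(b * b * l * l, b * c * c * d(l, l, b) * h(c, b) * l, l * l * l)
R1 matches:  uses d(l, l, b), h(c, b);  v := l, x := b
Giving:  d(b * b * l * l, b * c * c * l * l, l * l * l)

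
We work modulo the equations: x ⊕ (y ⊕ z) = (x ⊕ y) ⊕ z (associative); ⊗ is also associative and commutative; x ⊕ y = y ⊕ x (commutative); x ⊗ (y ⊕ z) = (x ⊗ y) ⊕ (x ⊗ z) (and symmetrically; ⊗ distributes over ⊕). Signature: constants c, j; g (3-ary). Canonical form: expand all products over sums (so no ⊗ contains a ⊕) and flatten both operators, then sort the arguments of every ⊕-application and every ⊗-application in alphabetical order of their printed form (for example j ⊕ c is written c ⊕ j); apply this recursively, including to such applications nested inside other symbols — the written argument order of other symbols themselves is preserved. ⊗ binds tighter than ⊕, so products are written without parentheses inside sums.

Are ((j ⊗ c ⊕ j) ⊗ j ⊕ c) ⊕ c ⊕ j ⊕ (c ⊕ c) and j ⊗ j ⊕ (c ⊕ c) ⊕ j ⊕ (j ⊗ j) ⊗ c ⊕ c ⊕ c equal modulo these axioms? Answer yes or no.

Left:  ((j ⊗ c ⊕ j) ⊗ j ⊕ c) ⊕ c ⊕ j ⊕ (c ⊕ c)
  Distribute:  c ⊗ j ⊗ j ⊕ j ⊗ j ⊕ c ⊕ c ⊕ j ⊕ c ⊕ c
  Order the arguments:  c ⊕ c ⊕ c ⊕ c ⊕ c ⊗ j ⊗ j ⊕ j ⊕ j ⊗ j
Right:  j ⊗ j ⊕ (c ⊕ c) ⊕ j ⊕ (j ⊗ j) ⊗ c ⊕ c ⊕ c
  Merge nested applications:  j ⊗ j ⊕ c ⊕ c ⊕ j ⊕ c ⊗ j ⊗ j ⊕ c ⊕ c
  Sort:  c ⊕ c ⊕ c ⊕ c ⊕ c ⊗ j ⊗ j ⊕ j ⊕ j ⊗ j

Answer: yes — both canonical forms are c ⊕ c ⊕ c ⊕ c ⊕ c ⊗ j ⊗ j ⊕ j ⊕ j ⊗ j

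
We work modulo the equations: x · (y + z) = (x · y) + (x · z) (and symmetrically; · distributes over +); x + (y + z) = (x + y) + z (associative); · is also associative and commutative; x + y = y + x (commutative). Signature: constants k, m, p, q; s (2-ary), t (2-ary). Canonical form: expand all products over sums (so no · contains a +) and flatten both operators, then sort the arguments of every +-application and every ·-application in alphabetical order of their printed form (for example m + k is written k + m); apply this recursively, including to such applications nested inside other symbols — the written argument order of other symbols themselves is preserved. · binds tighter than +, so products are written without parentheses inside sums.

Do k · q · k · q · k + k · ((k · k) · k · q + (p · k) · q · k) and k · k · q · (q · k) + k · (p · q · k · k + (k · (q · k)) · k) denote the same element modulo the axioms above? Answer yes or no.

Answer: yes — both canonical forms are k · k · k · k · q + k · k · k · p · q + k · k · k · q · q

Derivation:
Left:  k · q · k · q · k + k · ((k · k) · k · q + (p · k) · q · k)
  Expand:  k · k · k · q · q + k · k · k · k · q + k · k · k · p · q
  Sort:  k · k · k · k · q + k · k · k · p · q + k · k · k · q · q
Right:  k · k · q · (q · k) + k · (p · q · k · k + (k · (q · k)) · k)
  Expand:  k · k · k · q · q + k · k · k · p · q + k · k · k · k · q
  Sort:  k · k · k · k · q + k · k · k · p · q + k · k · k · q · q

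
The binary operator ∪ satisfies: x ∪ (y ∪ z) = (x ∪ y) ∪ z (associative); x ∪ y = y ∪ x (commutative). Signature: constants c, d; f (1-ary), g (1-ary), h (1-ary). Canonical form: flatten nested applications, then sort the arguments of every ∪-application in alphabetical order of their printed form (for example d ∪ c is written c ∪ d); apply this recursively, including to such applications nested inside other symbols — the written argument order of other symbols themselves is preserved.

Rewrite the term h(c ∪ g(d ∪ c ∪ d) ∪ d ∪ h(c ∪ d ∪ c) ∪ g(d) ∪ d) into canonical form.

Descend into:  c ∪ g(d ∪ c ∪ d) ∪ d ∪ h(c ∪ d ∪ c) ∪ g(d) ∪ d
Inside:  g(d ∪ c ∪ d)  →  g(c ∪ d ∪ d)
Canonicalize subterm:  h(c ∪ d ∪ c)  →  h(c ∪ c ∪ d)
Sort:  c ∪ d ∪ d ∪ g(c ∪ d ∪ d) ∪ g(d) ∪ h(c ∪ c ∪ d)
Put back:  h(c ∪ d ∪ d ∪ g(c ∪ d ∪ d) ∪ g(d) ∪ h(c ∪ c ∪ d))

Answer: h(c ∪ d ∪ d ∪ g(c ∪ d ∪ d) ∪ g(d) ∪ h(c ∪ c ∪ d))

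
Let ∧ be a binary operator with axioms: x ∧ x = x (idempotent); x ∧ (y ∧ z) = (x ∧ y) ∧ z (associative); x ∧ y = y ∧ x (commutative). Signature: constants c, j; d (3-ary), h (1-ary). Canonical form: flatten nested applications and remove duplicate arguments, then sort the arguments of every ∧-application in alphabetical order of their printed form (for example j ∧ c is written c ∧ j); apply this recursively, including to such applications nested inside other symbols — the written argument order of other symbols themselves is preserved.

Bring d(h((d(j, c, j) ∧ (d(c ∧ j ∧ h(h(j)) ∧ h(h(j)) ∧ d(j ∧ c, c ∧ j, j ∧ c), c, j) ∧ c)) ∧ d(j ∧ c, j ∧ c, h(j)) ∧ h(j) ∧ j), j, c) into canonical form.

Answer: d(h(c ∧ d(c ∧ d(c ∧ j, c ∧ j, c ∧ j) ∧ h(h(j)) ∧ j, c, j) ∧ d(c ∧ j, c ∧ j, h(j)) ∧ d(j, c, j) ∧ h(j) ∧ j), j, c)

Derivation:
Work inside:  (d(j, c, j) ∧ (d(c ∧ j ∧ h(h(j)) ∧ h(h(j)) ∧ d(j ∧ c, c ∧ j, j ∧ c), c, j) ∧ c)) ∧ d(j ∧ c, j ∧ c, h(j)) ∧ h(j) ∧ j
Merge nested applications:  d(j, c, j) ∧ d(c ∧ j ∧ h(h(j)) ∧ h(h(j)) ∧ d(j ∧ c, c ∧ j, j ∧ c), c, j) ∧ c ∧ d(j ∧ c, j ∧ c, h(j)) ∧ h(j) ∧ j
Canonicalize subterm:  d(c ∧ j ∧ h(h(j)) ∧ h(h(j)) ∧ d(j ∧ c, c ∧ j, j ∧ c), c, j)  →  d(c ∧ d(c ∧ j, c ∧ j, c ∧ j) ∧ h(h(j)) ∧ j, c, j)
Canonicalize subterm:  d(j ∧ c, j ∧ c, h(j))  →  d(c ∧ j, c ∧ j, h(j))
Sort arguments:  c ∧ d(c ∧ d(c ∧ j, c ∧ j, c ∧ j) ∧ h(h(j)) ∧ j, c, j) ∧ d(c ∧ j, c ∧ j, h(j)) ∧ d(j, c, j) ∧ h(j) ∧ j
Rebuild:  d(h(c ∧ d(c ∧ d(c ∧ j, c ∧ j, c ∧ j) ∧ h(h(j)) ∧ j, c, j) ∧ d(c ∧ j, c ∧ j, h(j)) ∧ d(j, c, j) ∧ h(j) ∧ j), j, c)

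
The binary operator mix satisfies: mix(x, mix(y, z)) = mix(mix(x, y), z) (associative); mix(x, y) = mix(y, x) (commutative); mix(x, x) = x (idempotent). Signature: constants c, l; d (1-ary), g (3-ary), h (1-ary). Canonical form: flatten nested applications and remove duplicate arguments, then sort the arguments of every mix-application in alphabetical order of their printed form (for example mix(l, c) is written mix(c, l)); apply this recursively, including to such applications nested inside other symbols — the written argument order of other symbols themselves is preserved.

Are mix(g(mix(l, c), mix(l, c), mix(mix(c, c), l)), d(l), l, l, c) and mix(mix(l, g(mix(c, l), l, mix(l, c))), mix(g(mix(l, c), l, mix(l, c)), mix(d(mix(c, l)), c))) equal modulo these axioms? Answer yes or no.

Left:  mix(g(mix(l, c), mix(l, c), mix(mix(c, c), l)), d(l), l, l, c)
  Simplify inside:  g(mix(l, c), mix(l, c), mix(mix(c, c), l))  →  g(mix(c, l), mix(c, l), mix(c, l))
  Deduplicate:  drop duplicate l
  Sort:  mix(c, d(l), g(mix(c, l), mix(c, l), mix(c, l)), l)
Right:  mix(mix(l, g(mix(c, l), l, mix(l, c))), mix(g(mix(l, c), l, mix(l, c)), mix(d(mix(c, l)), c)))
  Merge nested applications:  mix(l, g(mix(c, l), l, mix(l, c)), g(mix(l, c), l, mix(l, c)), d(mix(c, l)), c)
  Simplify inside:  g(mix(c, l), l, mix(l, c))  →  g(mix(c, l), l, mix(c, l))
  Inside:  g(mix(l, c), l, mix(l, c))  →  g(mix(c, l), l, mix(c, l))
  Drop duplicates:  drop duplicate g(mix(c, l), l, mix(c, l))
  Sort:  mix(c, d(mix(c, l)), g(mix(c, l), l, mix(c, l)), l)

Answer: no — mix(c, d(l), g(mix(c, l), mix(c, l), mix(c, l)), l) vs mix(c, d(mix(c, l)), g(mix(c, l), l, mix(c, l)), l)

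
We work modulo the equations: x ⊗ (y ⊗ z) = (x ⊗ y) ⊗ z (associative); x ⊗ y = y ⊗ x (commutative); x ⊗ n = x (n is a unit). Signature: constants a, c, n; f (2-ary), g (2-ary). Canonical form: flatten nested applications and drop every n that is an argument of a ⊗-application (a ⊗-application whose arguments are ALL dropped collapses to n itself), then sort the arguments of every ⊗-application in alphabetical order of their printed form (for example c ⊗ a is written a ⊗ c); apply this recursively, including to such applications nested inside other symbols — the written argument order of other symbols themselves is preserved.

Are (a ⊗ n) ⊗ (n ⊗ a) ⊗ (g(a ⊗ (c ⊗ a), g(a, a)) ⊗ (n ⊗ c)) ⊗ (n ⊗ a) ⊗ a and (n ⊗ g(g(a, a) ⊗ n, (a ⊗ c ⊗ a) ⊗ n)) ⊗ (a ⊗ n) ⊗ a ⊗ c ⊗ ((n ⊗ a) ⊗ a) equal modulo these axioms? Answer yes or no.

Answer: no — a ⊗ a ⊗ a ⊗ a ⊗ c ⊗ g(a ⊗ a ⊗ c, g(a, a)) vs a ⊗ a ⊗ a ⊗ a ⊗ c ⊗ g(g(a, a), a ⊗ a ⊗ c)

Derivation:
Left:  (a ⊗ n) ⊗ (n ⊗ a) ⊗ (g(a ⊗ (c ⊗ a), g(a, a)) ⊗ (n ⊗ c)) ⊗ (n ⊗ a) ⊗ a
  Un-nest:  a ⊗ n ⊗ n ⊗ a ⊗ g(a ⊗ (c ⊗ a), g(a, a)) ⊗ n ⊗ c ⊗ n ⊗ a ⊗ a
  Canonicalize subterm:  g(a ⊗ (c ⊗ a), g(a, a))  →  g(a ⊗ a ⊗ c, g(a, a))
  Drop the unit:  drop n (×4)
  Order the arguments:  a ⊗ a ⊗ a ⊗ a ⊗ c ⊗ g(a ⊗ a ⊗ c, g(a, a))
Right:  (n ⊗ g(g(a, a) ⊗ n, (a ⊗ c ⊗ a) ⊗ n)) ⊗ (a ⊗ n) ⊗ a ⊗ c ⊗ ((n ⊗ a) ⊗ a)
  Flatten:  n ⊗ g(g(a, a) ⊗ n, (a ⊗ c ⊗ a) ⊗ n) ⊗ a ⊗ n ⊗ a ⊗ c ⊗ n ⊗ a ⊗ a
  Canonicalize subterm:  g(g(a, a) ⊗ n, (a ⊗ c ⊗ a) ⊗ n)  →  g(g(a, a), a ⊗ a ⊗ c)
  Unit:  drop n (×3)
  Order the arguments:  a ⊗ a ⊗ a ⊗ a ⊗ c ⊗ g(g(a, a), a ⊗ a ⊗ c)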